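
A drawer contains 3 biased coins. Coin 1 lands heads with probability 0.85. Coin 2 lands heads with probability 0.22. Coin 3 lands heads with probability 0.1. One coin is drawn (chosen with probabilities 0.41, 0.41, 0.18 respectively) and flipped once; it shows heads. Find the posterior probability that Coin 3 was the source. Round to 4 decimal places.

P(heads|C1) = 0.85; P(heads|C2) = 0.22; P(heads|C3) = 0.1.
Prior × likelihood for each source: 0.41·0.85=0.3485, 0.41·0.22=0.09020, 0.18·0.1=0.01800. Summing gives P(heads) = 0.45670.
P(Coin 3 | heads) = 0.01800 / 0.45670 = 0.0394.

Posterior probability ≈ 0.0394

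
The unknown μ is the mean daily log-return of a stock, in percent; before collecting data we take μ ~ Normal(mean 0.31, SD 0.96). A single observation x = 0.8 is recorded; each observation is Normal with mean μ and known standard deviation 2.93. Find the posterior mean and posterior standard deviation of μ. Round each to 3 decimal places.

With known σ, the Normal prior is conjugate. Weight on the data is w = (n/σ²)/(n/σ² + 1/τ₀²) = 0.116484/(0.116484+1.08507) = 0.096944.
Posterior mean = w·x̄ + (1−w)·μ₀ = 0.096944·0.8 + 0.90306·0.31 = 0.358. Posterior variance = 1/(0.116484+1.08507) = 0.832256, so SD = 0.912.

Posterior mean ≈ 0.358; posterior SD ≈ 0.912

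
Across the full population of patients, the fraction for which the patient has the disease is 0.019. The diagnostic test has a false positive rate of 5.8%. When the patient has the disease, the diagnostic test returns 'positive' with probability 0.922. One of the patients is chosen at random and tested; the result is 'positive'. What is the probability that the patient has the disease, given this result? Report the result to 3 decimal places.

Write H for 'the patient has the disease'. Prior odds H:¬H = 0.019/0.981 = 0.019368. For the 'positive' outcome, the likelihood ratio is 0.922/0.058 = 15.897.
Posterior odds = 0.019368 × 15.897 = 0.30788, so P(H|E) = 0.30788/(1+0.30788) = 0.235.

P(H | E) ≈ 0.235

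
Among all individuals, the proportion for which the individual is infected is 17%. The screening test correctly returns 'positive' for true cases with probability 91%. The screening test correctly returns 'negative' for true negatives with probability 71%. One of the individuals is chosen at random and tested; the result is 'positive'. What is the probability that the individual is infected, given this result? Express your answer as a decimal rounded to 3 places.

Let H be the event that the individual is infected. P(H) = 0.17, so P(¬H) = 0.83. With E the 'positive' result, P(E|H) = 0.91 and P(E|¬H) = 0.29.
P(E) = 0.91·0.17 + 0.29·0.83 = 0.15470 + 0.24070 = 0.39540.
By Bayes' theorem, P(H|E) = 0.15470 / 0.39540 = 0.391.

P(H | E) ≈ 0.391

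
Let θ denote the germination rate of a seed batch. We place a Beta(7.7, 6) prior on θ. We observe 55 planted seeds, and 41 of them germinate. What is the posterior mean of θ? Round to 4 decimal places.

Posterior mean ≈ 0.7089

Observing 41 successes and 14 failures updates Beta(7.7, 6) by adding the success and failure counts to the two shape parameters: α = 7.7+41 = 48.7, β = 6+14 = 20.
E[θ | data] = 48.7/(48.7+20) = 0.7089.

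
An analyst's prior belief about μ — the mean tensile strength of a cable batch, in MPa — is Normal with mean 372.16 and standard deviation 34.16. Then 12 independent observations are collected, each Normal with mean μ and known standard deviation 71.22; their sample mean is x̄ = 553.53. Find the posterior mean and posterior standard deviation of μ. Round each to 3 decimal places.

Prior precision 1/τ₀² = 1/34.16² = 0.00085697; data precision n/σ² = 12/71.22² = 0.00236580.
Posterior precision = 0.00085697 + 0.00236580 = 0.00322276, giving posterior SD = 1/√0.00322276 = 17.615.
Posterior mean = (0.00085697·372.16 + 0.00236580·553.53) / 0.00322276 = 505.302.

Posterior mean ≈ 505.302; posterior SD ≈ 17.615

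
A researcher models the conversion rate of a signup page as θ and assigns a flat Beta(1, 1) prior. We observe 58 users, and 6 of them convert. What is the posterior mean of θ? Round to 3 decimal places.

The binomial likelihood is conjugate to the Beta prior: with 6 successes and 52 failures, the posterior is Beta(1+6, 1+52) = Beta(7, 53).
E[θ | data] = 7/(7+53) = 0.117.

Posterior mean ≈ 0.117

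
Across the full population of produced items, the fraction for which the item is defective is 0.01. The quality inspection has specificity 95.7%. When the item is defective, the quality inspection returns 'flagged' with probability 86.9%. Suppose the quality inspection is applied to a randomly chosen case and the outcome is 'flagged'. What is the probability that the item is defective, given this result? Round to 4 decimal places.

Let H be the event that the item is defective. P(H) = 0.01, so P(¬H) = 0.99. With E the 'flagged' result, P(E|H) = 0.869 and P(E|¬H) = 0.043.
P(E) = 0.869·0.01 + 0.043·0.99 = 0.0086900 + 0.042570 = 0.051260.
By Bayes' theorem, P(H|E) = 0.0086900 / 0.051260 = 0.1695.

P(H | E) ≈ 0.1695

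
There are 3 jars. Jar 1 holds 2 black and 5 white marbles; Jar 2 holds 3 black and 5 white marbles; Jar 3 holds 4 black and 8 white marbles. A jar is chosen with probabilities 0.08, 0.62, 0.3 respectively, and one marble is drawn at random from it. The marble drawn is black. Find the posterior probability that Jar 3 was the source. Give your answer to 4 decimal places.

Tabulate prior·likelihood by source: [1] prior 0.08, lik 0.2857, product 0.02286; [2] prior 0.62, lik 0.375, product 0.2325; [3] prior 0.3, lik 0.3333, product 0.1000.
Normalizing constant = 0.35536; the posterior for Jar 3 is its product over the sum, 0.1000/0.35536 = 0.2814.

Posterior probability ≈ 0.2814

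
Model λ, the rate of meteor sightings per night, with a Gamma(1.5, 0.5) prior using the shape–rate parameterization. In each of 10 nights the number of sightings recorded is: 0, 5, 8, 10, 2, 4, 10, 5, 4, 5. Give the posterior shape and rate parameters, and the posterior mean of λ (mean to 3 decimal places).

Total count ∑xᵢ = 53 over n = 10 nights.
Gamma is conjugate to the Poisson likelihood: posterior is Gamma(shape = 1.5+53 = 54.5, rate = 0.5+10 = 10.5).
E[λ | data] = 54.5/10.5 = 5.190.

Posterior: Gamma(shape=54.5, rate=10.5); mean ≈ 5.190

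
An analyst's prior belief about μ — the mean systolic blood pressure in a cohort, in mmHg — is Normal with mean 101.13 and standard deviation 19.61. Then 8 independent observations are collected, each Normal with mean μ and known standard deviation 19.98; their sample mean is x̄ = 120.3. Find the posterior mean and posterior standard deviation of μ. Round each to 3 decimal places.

With known σ, the Normal prior is conjugate. Weight on the data is w = (n/σ²)/(n/σ² + 1/τ₀²) = 0.0200401/(0.0200401+0.00260043) = 0.88514.
Posterior mean = w·x̄ + (1−w)·μ₀ = 0.88514·120.3 + 0.11486·101.13 = 118.098. Posterior variance = 1/(0.0200401+0.00260043) = 44.1687, so SD = 6.646.

Posterior mean ≈ 118.098; posterior SD ≈ 6.646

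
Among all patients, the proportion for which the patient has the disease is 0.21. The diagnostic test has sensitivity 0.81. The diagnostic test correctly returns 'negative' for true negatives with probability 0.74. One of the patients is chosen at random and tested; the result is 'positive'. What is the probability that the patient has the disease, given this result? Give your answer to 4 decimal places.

P(H | E) ≈ 0.4530

Write H for 'the patient has the disease'. Prior odds H:¬H = 0.21/0.79 = 0.26582. For the 'positive' outcome, the likelihood ratio is 0.81/0.26 = 3.1154.
Posterior odds = 0.26582 × 3.1154 = 0.82814, so P(H|E) = 0.82814/(1+0.82814) = 0.4530.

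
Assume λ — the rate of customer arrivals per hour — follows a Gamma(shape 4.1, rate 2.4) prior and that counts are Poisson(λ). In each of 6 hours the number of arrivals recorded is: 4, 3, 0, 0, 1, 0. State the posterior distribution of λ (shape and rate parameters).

Posterior: Gamma(shape=12.1, rate=8.4)

Total count ∑xᵢ = 8 over n = 6 hours.
Gamma is conjugate to the Poisson likelihood: posterior is Gamma(shape = 4.1+8 = 12.1, rate = 2.4+6 = 8.4).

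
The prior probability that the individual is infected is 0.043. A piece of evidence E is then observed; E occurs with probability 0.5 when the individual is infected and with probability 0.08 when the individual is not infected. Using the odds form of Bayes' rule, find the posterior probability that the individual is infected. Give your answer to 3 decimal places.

Prior odds = 0.043/(1−0.043) = 0.044932. In log-odds, ln(0.044932) = -3.1026.
Add log likelihood ratio: ln(6.2500) = 1.8326.
Posterior log-odds = -1.2700, so posterior odds = exp(-1.2700) = 0.28083. Converting, P(H|E) = 0.28083/1.2808 = 0.219.

Posterior probability ≈ 0.219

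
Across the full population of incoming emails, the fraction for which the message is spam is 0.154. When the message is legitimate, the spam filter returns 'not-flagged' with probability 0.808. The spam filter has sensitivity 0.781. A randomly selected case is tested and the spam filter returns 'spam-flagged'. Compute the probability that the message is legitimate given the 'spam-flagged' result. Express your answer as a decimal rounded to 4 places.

Write H for 'the message is spam'. Prior odds H:¬H = 0.154/0.846 = 0.18203. For the 'spam-flagged' outcome, the likelihood ratio is 0.781/0.192 = 4.0677.
Posterior odds = 0.18203 × 4.0677 = 0.74046, so P(H|E) = 0.74046/(1+0.74046) = 0.4254. Then P(¬H|E) = 1 − 0.4254 = 0.5746.

P(¬H | E) ≈ 0.5746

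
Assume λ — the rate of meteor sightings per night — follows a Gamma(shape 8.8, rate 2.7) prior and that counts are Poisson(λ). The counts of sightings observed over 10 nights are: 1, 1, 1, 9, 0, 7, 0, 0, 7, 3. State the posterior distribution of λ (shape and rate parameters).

Total count ∑xᵢ = 29 over n = 10 nights.
Gamma is conjugate to the Poisson likelihood: posterior is Gamma(shape = 8.8+29 = 37.8, rate = 2.7+10 = 12.7).

Posterior: Gamma(shape=37.8, rate=12.7)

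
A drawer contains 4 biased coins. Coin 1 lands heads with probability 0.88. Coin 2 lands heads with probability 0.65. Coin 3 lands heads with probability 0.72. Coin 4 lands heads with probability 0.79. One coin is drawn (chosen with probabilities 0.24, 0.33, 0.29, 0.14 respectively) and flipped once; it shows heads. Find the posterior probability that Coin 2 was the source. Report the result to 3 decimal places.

Posterior probability ≈ 0.288

P(heads|C1) = 0.88; P(heads|C2) = 0.65; P(heads|C3) = 0.72; P(heads|C4) = 0.79.
Prior × likelihood for each source: 0.24·0.88=0.2112, 0.33·0.65=0.2145, 0.29·0.72=0.2088, 0.14·0.79=0.1106. Summing gives P(heads) = 0.74510.
P(Coin 2 | heads) = 0.2145 / 0.74510 = 0.288.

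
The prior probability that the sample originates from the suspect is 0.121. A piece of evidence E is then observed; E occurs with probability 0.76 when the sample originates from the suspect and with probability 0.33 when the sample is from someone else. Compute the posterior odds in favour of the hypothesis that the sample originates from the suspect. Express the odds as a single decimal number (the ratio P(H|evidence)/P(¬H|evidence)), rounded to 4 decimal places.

Posterior odds ≈ 0.3170

Prior odds = 0.121/(1−0.121) = 0.13766.
Likelihood ratio for E = 0.76/0.33 = 2.3030.
Posterior odds = prior odds × LR = 0.31703.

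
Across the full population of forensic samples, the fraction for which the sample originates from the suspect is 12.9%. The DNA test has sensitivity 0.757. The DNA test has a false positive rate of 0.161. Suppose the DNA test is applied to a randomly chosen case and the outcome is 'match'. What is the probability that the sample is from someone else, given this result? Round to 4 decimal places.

Let H be the event that the sample originates from the suspect. P(H) = 0.129, so P(¬H) = 0.871. With E the 'match' result, P(E|H) = 0.757 and P(E|¬H) = 0.161.
P(E) = 0.757·0.129 + 0.161·0.871 = 0.097653 + 0.14023 = 0.23788.
By Bayes' theorem, P(H|E) = 0.097653 / 0.23788 = 0.4105. Hence P(¬H|E) = 1 − 0.4105 = 0.5895.

P(¬H | E) ≈ 0.5895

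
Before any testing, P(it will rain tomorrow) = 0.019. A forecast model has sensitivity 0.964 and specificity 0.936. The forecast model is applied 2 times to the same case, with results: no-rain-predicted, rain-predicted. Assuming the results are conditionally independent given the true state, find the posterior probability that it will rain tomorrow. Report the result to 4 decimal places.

Let H be the event that it will rain tomorrow; start with P(H) = 0.019. P('rain-predicted'|H) = 0.964, P('rain-predicted'|¬H) = 0.064.
Update on result 1 ('no-rain-predicted'): P(H) ← 0.036·0.0190 / (0.036·0.0190 + 0.936·0.9810) = 0.00068400/0.91890 = 0.0007.
Update on result 2 ('rain-predicted'): P(H) ← 0.964·0.0007 / (0.964·0.0007 + 0.064·0.9993) = 0.00071757/0.064670 = 0.0111.

Posterior P(H) ≈ 0.0111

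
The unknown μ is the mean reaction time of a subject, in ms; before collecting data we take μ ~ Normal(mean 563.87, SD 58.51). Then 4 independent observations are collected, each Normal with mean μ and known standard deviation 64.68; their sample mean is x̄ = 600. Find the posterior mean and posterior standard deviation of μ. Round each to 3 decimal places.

With known σ, the Normal prior is conjugate. Weight on the data is w = (n/σ²)/(n/σ² + 1/τ₀²) = 0.00095614/(0.00095614+0.00029211) = 0.76599.
Posterior mean = w·x̄ + (1−w)·μ₀ = 0.76599·600 + 0.23401·563.87 = 591.545. Posterior variance = 1/(0.00095614+0.00029211) = 801.127, so SD = 28.304.

Posterior mean ≈ 591.545; posterior SD ≈ 28.304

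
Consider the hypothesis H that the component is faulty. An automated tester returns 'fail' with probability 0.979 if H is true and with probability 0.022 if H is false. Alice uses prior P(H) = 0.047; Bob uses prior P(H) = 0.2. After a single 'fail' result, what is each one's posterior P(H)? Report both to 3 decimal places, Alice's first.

P('+'|H) = 0.979, P('+'|¬H) = 0.022.
Alice: numerator 0.979·0.047 = 0.046013; evidence = 0.046013+0.022·0.953 = 0.066979; posterior = 0.687.
Bob: numerator 0.979·0.2 = 0.19580; evidence = 0.19580+0.022·0.8 = 0.21340; posterior = 0.918.

Alice: 0.687; Bob: 0.918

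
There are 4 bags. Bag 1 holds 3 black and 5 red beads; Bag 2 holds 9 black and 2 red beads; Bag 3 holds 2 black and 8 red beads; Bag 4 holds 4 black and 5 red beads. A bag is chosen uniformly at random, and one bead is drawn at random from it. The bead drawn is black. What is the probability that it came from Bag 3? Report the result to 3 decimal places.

Tabulate prior·likelihood by source: [1] prior 0.25, lik 0.375, product 0.09375; [2] prior 0.25, lik 0.8182, product 0.2045; [3] prior 0.25, lik 0.2, product 0.05000; [4] prior 0.25, lik 0.4444, product 0.1111.
Normalizing constant = 0.45941; the posterior for Bag 3 is its product over the sum, 0.05000/0.45941 = 0.109.

Posterior probability ≈ 0.109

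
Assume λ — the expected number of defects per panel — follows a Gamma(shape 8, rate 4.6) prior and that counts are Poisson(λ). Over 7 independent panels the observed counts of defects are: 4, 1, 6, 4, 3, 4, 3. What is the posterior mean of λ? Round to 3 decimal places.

Posterior mean ≈ 2.845

Total count ∑xᵢ = 25 over n = 7 panels.
Gamma is conjugate to the Poisson likelihood: posterior is Gamma(shape = 8+25 = 33, rate = 4.6+7 = 11.6).
Posterior mean = shape/rate = 33/11.6 = 2.845.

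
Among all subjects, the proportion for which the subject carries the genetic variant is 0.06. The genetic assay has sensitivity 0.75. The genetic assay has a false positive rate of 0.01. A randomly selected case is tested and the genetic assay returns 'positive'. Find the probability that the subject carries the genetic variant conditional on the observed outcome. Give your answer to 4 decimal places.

Write H for 'the subject carries the genetic variant'. Prior odds H:¬H = 0.06/0.94 = 0.063830. For the 'positive' outcome, the likelihood ratio is 0.75/0.01 = 75.000.
Posterior odds = 0.063830 × 75.000 = 4.7872, so P(H|E) = 4.7872/(1+4.7872) = 0.8272.

P(H | E) ≈ 0.8272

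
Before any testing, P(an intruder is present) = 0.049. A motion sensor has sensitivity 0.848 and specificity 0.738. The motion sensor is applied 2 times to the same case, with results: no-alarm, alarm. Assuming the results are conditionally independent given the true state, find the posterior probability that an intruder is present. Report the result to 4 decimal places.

Posterior P(H) ≈ 0.0332

With H the event that an intruder is present, the joint likelihood of the observed sequence is P(data|H) = 0.152·0.848 = 0.12890 and P(data|¬H) = 0.738·0.262 = 0.19336.
Bayes: P(H|data) = 0.049·0.12890 / (0.049·0.12890 + 0.951·0.19336) = 0.0063159/0.19020 = 0.0332.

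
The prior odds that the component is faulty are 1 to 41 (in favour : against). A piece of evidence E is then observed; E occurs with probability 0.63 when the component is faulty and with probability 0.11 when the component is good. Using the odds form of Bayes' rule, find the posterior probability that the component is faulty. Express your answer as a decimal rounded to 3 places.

Posterior probability ≈ 0.123

Prior odds = 1/41 = 0.024390.
Likelihood ratio for E = 0.63/0.11 = 5.7273.
Posterior odds = prior odds × LR = 0.13969.
Posterior probability = odds/(1+odds) = 0.13969/1.1397 = 0.123.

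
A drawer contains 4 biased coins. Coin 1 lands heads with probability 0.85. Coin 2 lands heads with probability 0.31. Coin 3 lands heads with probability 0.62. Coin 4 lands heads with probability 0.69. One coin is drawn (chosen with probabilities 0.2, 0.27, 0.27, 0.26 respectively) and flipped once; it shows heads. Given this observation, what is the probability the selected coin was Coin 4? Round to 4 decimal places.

Posterior probability ≈ 0.2988

Tabulate prior·likelihood by source: [1] prior 0.2, lik 0.85, product 0.1700; [2] prior 0.27, lik 0.31, product 0.08370; [3] prior 0.27, lik 0.62, product 0.1674; [4] prior 0.26, lik 0.69, product 0.1794.
Normalizing constant = 0.60050; the posterior for Coin 4 is its product over the sum, 0.1794/0.60050 = 0.2988.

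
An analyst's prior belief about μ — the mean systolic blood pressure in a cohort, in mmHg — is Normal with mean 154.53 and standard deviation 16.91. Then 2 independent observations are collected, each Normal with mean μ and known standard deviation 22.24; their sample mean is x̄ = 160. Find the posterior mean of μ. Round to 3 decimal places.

Posterior mean ≈ 157.463

With known σ, the Normal prior is conjugate. Weight on the data is w = (n/σ²)/(n/σ² + 1/τ₀²) = 0.00404353/(0.00404353+0.00349714) = 0.53623.
Posterior mean = w·x̄ + (1−w)·μ₀ = 0.53623·160 + 0.46377·154.53 = 157.463.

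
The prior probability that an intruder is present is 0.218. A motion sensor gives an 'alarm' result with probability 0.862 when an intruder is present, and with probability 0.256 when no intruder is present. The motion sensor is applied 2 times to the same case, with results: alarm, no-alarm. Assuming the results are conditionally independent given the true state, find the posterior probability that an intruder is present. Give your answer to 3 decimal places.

Posterior P(H) ≈ 0.148

Let H be the event that an intruder is present; start with P(H) = 0.218. P('alarm'|H) = 0.862, P('alarm'|¬H) = 0.256.
Update on result 1 ('alarm'): P(H) ← 0.862·0.2180 / (0.862·0.2180 + 0.256·0.7820) = 0.18792/0.38811 = 0.4842.
Update on result 2 ('no-alarm'): P(H) ← 0.138·0.4842 / (0.138·0.4842 + 0.744·0.5158) = 0.066818/0.45058 = 0.1483.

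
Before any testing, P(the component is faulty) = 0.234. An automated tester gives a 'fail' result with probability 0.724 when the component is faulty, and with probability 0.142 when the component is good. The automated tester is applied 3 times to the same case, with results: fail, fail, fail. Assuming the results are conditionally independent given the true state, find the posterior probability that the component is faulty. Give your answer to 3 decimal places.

Let H be the event that the component is faulty; start with P(H) = 0.234. P('fail'|H) = 0.724, P('fail'|¬H) = 0.142.
Update on result 1 ('fail'): P(H) ← 0.724·0.2340 / (0.724·0.2340 + 0.142·0.7660) = 0.16942/0.27819 = 0.6090.
Update on result 2 ('fail'): P(H) ← 0.724·0.6090 / (0.724·0.6090 + 0.142·0.3910) = 0.44091/0.49644 = 0.8882.
Update on result 3 ('fail'): P(H) ← 0.724·0.8882 / (0.724·0.8882 + 0.142·0.1118) = 0.64303/0.65891 = 0.9759.

Posterior P(H) ≈ 0.976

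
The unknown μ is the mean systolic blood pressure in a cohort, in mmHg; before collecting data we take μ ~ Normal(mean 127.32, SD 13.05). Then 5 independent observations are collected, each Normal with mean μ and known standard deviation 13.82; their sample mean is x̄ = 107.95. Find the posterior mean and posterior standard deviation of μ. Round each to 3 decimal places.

With known σ, the Normal prior is conjugate. Weight on the data is w = (n/σ²)/(n/σ² + 1/τ₀²) = 0.0261791/(0.0261791+0.00587190) = 0.81679.
Posterior mean = w·x̄ + (1−w)·μ₀ = 0.81679·107.95 + 0.18321·127.32 = 111.499. Posterior variance = 1/(0.0261791+0.00587190) = 31.2003, so SD = 5.586.

Posterior mean ≈ 111.499; posterior SD ≈ 5.586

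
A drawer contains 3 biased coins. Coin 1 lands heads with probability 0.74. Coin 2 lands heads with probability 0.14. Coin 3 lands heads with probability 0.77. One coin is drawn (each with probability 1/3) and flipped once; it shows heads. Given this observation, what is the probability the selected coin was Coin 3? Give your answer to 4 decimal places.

Posterior probability ≈ 0.4667

P(heads|C1) = 0.74; P(heads|C2) = 0.14; P(heads|C3) = 0.77.
Prior × likelihood for each source: 0.333333·0.74=0.2467, 0.333333·0.14=0.04667, 0.333333·0.77=0.2567. Summing gives P(heads) = 0.55000.
P(Coin 3 | heads) = 0.2567 / 0.55000 = 0.4667.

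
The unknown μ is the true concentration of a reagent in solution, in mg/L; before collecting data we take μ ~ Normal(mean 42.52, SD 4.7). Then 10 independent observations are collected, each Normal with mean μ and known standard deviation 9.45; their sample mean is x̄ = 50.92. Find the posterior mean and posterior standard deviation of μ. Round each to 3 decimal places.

With known σ, the Normal prior is conjugate. Weight on the data is w = (n/σ²)/(n/σ² + 1/τ₀²) = 0.111979/(0.111979+0.0452694) = 0.71212.
Posterior mean = w·x̄ + (1−w)·μ₀ = 0.71212·50.92 + 0.28788·42.52 = 48.502. Posterior variance = 1/(0.111979+0.0452694) = 6.35937, so SD = 2.522.

Posterior mean ≈ 48.502; posterior SD ≈ 2.522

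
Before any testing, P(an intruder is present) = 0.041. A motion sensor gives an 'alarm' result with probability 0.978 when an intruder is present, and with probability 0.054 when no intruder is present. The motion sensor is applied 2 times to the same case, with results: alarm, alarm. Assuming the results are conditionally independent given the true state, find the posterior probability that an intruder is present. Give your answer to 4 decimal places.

Posterior P(H) ≈ 0.9334

Let H be the event that an intruder is present; start with P(H) = 0.041. P('alarm'|H) = 0.978, P('alarm'|¬H) = 0.054.
Update on result 1 ('alarm'): P(H) ← 0.978·0.0410 / (0.978·0.0410 + 0.054·0.9590) = 0.040098/0.091884 = 0.4364.
Update on result 2 ('alarm'): P(H) ← 0.978·0.4364 / (0.978·0.4364 + 0.054·0.5636) = 0.42680/0.45723 = 0.9334.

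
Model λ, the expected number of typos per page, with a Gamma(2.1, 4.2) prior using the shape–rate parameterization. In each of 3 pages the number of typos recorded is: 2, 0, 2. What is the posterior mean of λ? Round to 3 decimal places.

Posterior mean ≈ 0.847

Total count ∑xᵢ = 4 over n = 3 pages.
Gamma is conjugate to the Poisson likelihood: posterior is Gamma(shape = 2.1+4 = 6.1, rate = 4.2+3 = 7.2).
Posterior mean = shape/rate = 6.1/7.2 = 0.847.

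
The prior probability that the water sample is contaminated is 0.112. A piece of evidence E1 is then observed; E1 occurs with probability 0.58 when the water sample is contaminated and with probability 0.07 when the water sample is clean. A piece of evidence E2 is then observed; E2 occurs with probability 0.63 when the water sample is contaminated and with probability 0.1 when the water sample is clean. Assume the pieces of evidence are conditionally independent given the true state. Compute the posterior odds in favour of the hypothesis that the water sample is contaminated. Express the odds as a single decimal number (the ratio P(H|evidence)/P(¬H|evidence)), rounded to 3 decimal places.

Prior odds = 0.112/(1−0.112) = 0.12613.
Likelihood ratio for E1 = 0.58/0.07 = 8.2857.
Likelihood ratio for E2 = 0.63/0.1 = 6.3000.
Posterior odds = prior odds × LR₁ × LR₂ = 6.5838.

Posterior odds ≈ 6.584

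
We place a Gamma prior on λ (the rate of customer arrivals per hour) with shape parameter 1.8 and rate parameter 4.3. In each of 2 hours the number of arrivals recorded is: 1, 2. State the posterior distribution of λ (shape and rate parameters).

Total count ∑xᵢ = 3 over n = 2 hours.
Gamma is conjugate to the Poisson likelihood: posterior is Gamma(shape = 1.8+3 = 4.8, rate = 4.3+2 = 6.3).

Posterior: Gamma(shape=4.8, rate=6.3)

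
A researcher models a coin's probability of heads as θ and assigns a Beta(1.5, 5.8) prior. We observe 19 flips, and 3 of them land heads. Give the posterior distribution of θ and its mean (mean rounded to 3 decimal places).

The binomial likelihood is conjugate to the Beta prior: with 3 successes and 16 failures, the posterior is Beta(1.5+3, 5.8+16) = Beta(4.5, 21.8).
Posterior mean = α/(α+β) = 4.5/26.3 = 0.171.

Posterior: Beta(4.5, 21.8); mean ≈ 0.171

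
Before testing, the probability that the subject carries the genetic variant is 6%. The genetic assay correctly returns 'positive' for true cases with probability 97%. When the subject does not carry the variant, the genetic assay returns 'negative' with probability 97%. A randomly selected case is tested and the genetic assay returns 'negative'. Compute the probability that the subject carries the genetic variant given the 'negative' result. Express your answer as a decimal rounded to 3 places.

Let H be the event that the subject carries the genetic variant. P(H) = 0.06, so P(¬H) = 0.94. With E the 'negative' result, P(E|H) = 0.03 and P(E|¬H) = 0.97.
P(E) = 0.03·0.06 + 0.97·0.94 = 0.0018000 + 0.91180 = 0.91360.
By Bayes' theorem, P(H|E) = 0.0018000 / 0.91360 = 0.002.

P(H | E) ≈ 0.002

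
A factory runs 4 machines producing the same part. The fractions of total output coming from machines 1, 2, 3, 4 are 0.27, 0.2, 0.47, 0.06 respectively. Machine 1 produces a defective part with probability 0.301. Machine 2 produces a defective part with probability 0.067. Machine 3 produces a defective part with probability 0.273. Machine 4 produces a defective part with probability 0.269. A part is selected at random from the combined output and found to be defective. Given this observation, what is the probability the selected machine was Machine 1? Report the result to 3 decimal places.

Posterior probability ≈ 0.340

P(defective|M1) = 0.301; P(defective|M2) = 0.067; P(defective|M3) = 0.273; P(defective|M4) = 0.269.
Prior × likelihood for each source: 0.27·0.301=0.08127, 0.2·0.067=0.01340, 0.47·0.273=0.1283, 0.06·0.269=0.01614. Summing gives P(defective) = 0.23912.
P(Machine 1 | defective) = 0.08127 / 0.23912 = 0.340.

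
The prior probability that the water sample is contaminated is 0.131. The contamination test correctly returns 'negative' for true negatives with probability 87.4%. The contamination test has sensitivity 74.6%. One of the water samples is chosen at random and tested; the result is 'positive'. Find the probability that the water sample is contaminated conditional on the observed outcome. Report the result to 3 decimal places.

P(H | E) ≈ 0.472

Write H for 'the water sample is contaminated'. Prior odds H:¬H = 0.131/0.869 = 0.15075. For the 'positive' outcome, the likelihood ratio is 0.746/0.126 = 5.9206.
Posterior odds = 0.15075 × 5.9206 = 0.89252, so P(H|E) = 0.89252/(1+0.89252) = 0.472.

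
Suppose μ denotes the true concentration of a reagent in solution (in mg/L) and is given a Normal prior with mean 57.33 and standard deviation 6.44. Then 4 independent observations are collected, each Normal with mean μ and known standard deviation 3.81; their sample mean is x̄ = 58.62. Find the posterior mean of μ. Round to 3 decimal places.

Posterior mean ≈ 58.516

With known σ, the Normal prior is conjugate. Weight on the data is w = (n/σ²)/(n/σ² + 1/τ₀²) = 0.275556/(0.275556+0.0241117) = 0.91954.
Posterior mean = w·x̄ + (1−w)·μ₀ = 0.91954·58.62 + 0.080462·57.33 = 58.516.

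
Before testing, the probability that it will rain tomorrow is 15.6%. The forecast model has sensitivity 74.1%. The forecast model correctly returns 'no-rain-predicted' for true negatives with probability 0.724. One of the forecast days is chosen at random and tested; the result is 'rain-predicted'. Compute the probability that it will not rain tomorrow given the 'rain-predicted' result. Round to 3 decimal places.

P(¬H | E) ≈ 0.668

Write H for 'it will rain tomorrow'. Prior odds H:¬H = 0.156/0.844 = 0.18483. For the 'rain-predicted' outcome, the likelihood ratio is 0.741/0.276 = 2.6848.
Posterior odds = 0.18483 × 2.6848 = 0.49624, so P(H|E) = 0.49624/(1+0.49624) = 0.332. Then P(¬H|E) = 1 − 0.332 = 0.668.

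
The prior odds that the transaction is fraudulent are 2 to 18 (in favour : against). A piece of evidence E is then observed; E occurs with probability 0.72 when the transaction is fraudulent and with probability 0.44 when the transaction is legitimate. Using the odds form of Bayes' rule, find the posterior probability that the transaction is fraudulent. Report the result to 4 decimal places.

Posterior probability ≈ 0.1538

Prior odds = 2/18 = 0.11111.
Likelihood ratio for E = 0.72/0.44 = 1.6364.
Posterior odds = prior odds × LR = 0.18182.
Posterior probability = odds/(1+odds) = 0.18182/1.1818 = 0.1538.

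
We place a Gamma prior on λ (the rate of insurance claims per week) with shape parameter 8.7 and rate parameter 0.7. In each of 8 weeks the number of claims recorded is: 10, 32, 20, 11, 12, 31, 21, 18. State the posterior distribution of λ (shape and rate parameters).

Posterior: Gamma(shape=163.7, rate=8.7)

Total count ∑xᵢ = 155 over n = 8 weeks.
Gamma is conjugate to the Poisson likelihood: posterior is Gamma(shape = 8.7+155 = 163.7, rate = 0.7+8 = 8.7).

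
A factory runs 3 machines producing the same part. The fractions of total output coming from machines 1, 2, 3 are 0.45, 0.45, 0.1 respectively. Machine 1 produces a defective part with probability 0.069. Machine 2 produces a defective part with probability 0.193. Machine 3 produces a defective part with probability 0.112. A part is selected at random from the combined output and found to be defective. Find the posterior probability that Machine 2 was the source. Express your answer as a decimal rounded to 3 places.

Tabulate prior·likelihood by source: [1] prior 0.45, lik 0.069, product 0.03105; [2] prior 0.45, lik 0.193, product 0.08685; [3] prior 0.1, lik 0.112, product 0.01120.
Normalizing constant = 0.12910; the posterior for Machine 2 is its product over the sum, 0.08685/0.12910 = 0.673.

Posterior probability ≈ 0.673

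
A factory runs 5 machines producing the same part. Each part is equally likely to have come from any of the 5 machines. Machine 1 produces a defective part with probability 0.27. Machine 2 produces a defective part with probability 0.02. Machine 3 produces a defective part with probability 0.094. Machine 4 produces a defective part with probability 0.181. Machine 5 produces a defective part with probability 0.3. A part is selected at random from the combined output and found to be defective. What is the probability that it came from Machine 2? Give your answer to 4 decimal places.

P(defective|M1) = 0.27; P(defective|M2) = 0.02; P(defective|M3) = 0.094; P(defective|M4) = 0.181; P(defective|M5) = 0.3.
Prior × likelihood for each source: 0.2·0.27=0.05400, 0.2·0.02=0.004000, 0.2·0.094=0.01880, 0.2·0.181=0.03620, 0.2·0.3=0.06000. Summing gives P(defective) = 0.17300.
P(Machine 2 | defective) = 0.004000 / 0.17300 = 0.0231.

Posterior probability ≈ 0.0231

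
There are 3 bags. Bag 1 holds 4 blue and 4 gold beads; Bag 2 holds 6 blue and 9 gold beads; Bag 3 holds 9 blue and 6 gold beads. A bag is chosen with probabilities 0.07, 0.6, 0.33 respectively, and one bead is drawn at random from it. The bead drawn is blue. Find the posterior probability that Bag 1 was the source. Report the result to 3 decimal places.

P(blue|Bag 1) = 0.5; P(blue|Bag 2) = 0.4; P(blue|Bag 3) = 0.6.
Prior × likelihood for each source: 0.07·0.5=0.03500, 0.6·0.4=0.2400, 0.33·0.6=0.1980. Summing gives P(blue) = 0.47300.
P(Bag 1 | blue) = 0.03500 / 0.47300 = 0.074.

Posterior probability ≈ 0.074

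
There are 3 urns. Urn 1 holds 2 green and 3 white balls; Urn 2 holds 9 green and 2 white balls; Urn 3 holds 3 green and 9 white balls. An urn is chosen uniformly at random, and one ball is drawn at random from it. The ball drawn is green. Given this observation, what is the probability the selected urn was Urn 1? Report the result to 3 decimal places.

Posterior probability ≈ 0.272

Tabulate prior·likelihood by source: [1] prior 0.333333, lik 0.4, product 0.1333; [2] prior 0.333333, lik 0.8182, product 0.2727; [3] prior 0.333333, lik 0.25, product 0.08333.
Normalizing constant = 0.48939; the posterior for Urn 1 is its product over the sum, 0.1333/0.48939 = 0.272.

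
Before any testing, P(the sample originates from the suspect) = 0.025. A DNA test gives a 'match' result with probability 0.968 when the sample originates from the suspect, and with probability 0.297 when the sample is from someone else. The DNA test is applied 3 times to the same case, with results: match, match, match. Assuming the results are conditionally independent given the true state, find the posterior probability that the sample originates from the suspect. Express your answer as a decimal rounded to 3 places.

Posterior P(H) ≈ 0.470

Let H be the event that the sample originates from the suspect; start with P(H) = 0.025. P('match'|H) = 0.968, P('match'|¬H) = 0.297.
Update on result 1 ('match'): P(H) ← 0.968·0.0250 / (0.968·0.0250 + 0.297·0.9750) = 0.024200/0.31377 = 0.0771.
Update on result 2 ('match'): P(H) ← 0.968·0.0771 / (0.968·0.0771 + 0.297·0.9229) = 0.074657/0.34875 = 0.2141.
Update on result 3 ('match'): P(H) ← 0.968·0.2141 / (0.968·0.2141 + 0.297·0.7859) = 0.20722/0.44064 = 0.4703.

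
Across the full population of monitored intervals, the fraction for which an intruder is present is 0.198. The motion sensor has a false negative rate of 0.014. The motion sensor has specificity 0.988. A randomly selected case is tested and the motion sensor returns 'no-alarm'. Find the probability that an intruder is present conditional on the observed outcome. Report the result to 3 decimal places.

Let H be the event that an intruder is present. P(H) = 0.198, so P(¬H) = 0.802. With E the 'no-alarm' result, P(E|H) = 0.014 and P(E|¬H) = 0.988.
P(E) = 0.014·0.198 + 0.988·0.802 = 0.0027720 + 0.79238 = 0.79515.
By Bayes' theorem, P(H|E) = 0.0027720 / 0.79515 = 0.003.

P(H | E) ≈ 0.003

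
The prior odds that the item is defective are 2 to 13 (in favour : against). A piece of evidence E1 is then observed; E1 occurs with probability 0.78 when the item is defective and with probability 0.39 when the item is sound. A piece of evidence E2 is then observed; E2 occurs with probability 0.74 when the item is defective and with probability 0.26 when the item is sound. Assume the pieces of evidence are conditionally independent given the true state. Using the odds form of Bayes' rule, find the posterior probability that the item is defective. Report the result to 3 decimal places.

Prior odds = 2/13 = 0.15385. In log-odds, ln(0.15385) = -1.8718.
Add log likelihood ratios: ln(2.0000) + ln(2.8462) = 1.7391.
Posterior log-odds = -0.13269, so posterior odds = exp(-0.13269) = 0.87574. Converting, P(H|E) = 0.87574/1.8757 = 0.467.

Posterior probability ≈ 0.467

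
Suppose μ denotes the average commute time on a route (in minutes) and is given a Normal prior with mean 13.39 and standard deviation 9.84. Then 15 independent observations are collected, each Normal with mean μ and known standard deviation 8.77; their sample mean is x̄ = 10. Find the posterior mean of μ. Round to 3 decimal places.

Prior precision 1/τ₀² = 1/9.84² = 0.0103278; data precision n/σ² = 15/8.77² = 0.195026.
Posterior precision = 0.0103278 + 0.195026 = 0.205354.
Posterior mean = (0.0103278·13.39 + 0.195026·10) / 0.205354 = 10.170.

Posterior mean ≈ 10.170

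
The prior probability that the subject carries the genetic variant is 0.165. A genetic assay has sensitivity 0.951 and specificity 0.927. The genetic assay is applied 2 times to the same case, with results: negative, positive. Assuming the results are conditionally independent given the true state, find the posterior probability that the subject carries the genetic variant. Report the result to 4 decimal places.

Posterior P(H) ≈ 0.1198

With H the event that the subject carries the genetic variant, the joint likelihood of the observed sequence is P(data|H) = 0.049·0.951 = 0.046599 and P(data|¬H) = 0.927·0.073 = 0.067671.
Bayes: P(H|data) = 0.165·0.046599 / (0.165·0.046599 + 0.835·0.067671) = 0.0076888/0.064194 = 0.1198.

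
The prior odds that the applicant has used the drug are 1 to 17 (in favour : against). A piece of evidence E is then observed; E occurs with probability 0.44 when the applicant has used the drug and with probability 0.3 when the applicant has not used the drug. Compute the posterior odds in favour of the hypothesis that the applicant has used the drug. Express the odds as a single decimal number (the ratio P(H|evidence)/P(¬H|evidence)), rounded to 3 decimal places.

Posterior odds ≈ 0.086

Prior odds = 1/17 = 0.058824. In log-odds, ln(0.058824) = -2.8332.
Add log likelihood ratio: ln(1.4667) = 0.38299.
Posterior log-odds = -2.4502, so posterior odds = exp(-2.4502) = 0.086275.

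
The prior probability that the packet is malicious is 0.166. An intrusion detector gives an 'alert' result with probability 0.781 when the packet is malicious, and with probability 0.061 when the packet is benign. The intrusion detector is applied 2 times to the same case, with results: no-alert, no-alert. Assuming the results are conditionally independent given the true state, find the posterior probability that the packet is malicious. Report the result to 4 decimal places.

Let H be the event that the packet is malicious; start with P(H) = 0.166. P('alert'|H) = 0.781, P('alert'|¬H) = 0.061.
Update on result 1 ('no-alert'): P(H) ← 0.219·0.1660 / (0.219·0.1660 + 0.939·0.8340) = 0.036354/0.81948 = 0.0444.
Update on result 2 ('no-alert'): P(H) ← 0.219·0.0444 / (0.219·0.0444 + 0.939·0.9556) = 0.0097153/0.90706 = 0.0107.

Posterior P(H) ≈ 0.0107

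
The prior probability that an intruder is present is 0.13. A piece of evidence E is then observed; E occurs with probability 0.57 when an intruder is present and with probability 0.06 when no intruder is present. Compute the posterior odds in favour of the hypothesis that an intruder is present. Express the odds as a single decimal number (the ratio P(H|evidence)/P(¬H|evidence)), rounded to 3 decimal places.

Posterior odds ≈ 1.420

Prior odds = 0.13/(1−0.13) = 0.14943.
Likelihood ratio for E = 0.57/0.06 = 9.5000.
Posterior odds = prior odds × LR = 1.4195.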